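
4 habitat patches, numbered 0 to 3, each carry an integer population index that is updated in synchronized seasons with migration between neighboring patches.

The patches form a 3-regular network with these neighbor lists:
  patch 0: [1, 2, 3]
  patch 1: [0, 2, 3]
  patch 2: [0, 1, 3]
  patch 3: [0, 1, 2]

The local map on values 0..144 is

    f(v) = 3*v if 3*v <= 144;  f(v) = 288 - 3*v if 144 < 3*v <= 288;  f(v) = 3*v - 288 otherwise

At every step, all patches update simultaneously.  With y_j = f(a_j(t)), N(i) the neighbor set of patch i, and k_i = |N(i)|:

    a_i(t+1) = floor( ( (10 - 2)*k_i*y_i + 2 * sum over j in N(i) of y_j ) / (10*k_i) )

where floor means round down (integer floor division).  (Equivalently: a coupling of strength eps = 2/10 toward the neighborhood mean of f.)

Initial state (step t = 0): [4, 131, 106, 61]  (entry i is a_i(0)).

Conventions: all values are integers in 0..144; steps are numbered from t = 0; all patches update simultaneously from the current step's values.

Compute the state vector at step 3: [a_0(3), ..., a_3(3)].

Simulating step by step:
t=0: [4, 131, 106, 61]
t=1: [25, 93, 38, 93]
t=2: [68, 20, 97, 20]
t=3: [75, 57, 16, 57]

Answer: [75, 57, 16, 57]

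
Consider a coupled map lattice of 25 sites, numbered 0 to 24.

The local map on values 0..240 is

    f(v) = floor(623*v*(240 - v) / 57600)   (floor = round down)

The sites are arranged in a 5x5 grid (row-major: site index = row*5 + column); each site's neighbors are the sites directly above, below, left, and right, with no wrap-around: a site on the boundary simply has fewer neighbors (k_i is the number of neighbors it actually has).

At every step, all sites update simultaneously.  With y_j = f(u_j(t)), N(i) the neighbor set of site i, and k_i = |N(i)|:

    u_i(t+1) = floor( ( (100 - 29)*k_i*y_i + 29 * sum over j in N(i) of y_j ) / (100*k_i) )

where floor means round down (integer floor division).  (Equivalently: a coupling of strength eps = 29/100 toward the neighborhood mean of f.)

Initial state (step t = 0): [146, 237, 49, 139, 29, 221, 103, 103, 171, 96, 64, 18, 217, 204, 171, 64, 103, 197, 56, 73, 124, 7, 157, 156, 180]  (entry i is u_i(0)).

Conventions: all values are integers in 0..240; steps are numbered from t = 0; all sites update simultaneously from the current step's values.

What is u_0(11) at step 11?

Answer: u_0(11) = 147

Derivation:
t=0: [146, 237, 49, 139, 29, 221, 103, 103, 171, 96, 64, 18, 217, 204, 171, 64, 103, 197, 56, 73, 124, 7, 157, 156, 180]
t=1: [112, 43, 101, 135, 90, 72, 125, 139, 128, 136, 106, 65, 64, 86, 124, 127, 127, 97, 110, 127, 130, 55, 123, 135, 121]
t=2: [142, 109, 145, 152, 147, 137, 145, 149, 153, 152, 148, 129, 127, 143, 153, 154, 149, 148, 152, 154, 147, 122, 149, 153, 154]
t=3: [150, 152, 148, 144, 146, 150, 149, 146, 143, 144, 147, 152, 153, 148, 143, 144, 147, 147, 144, 143, 147, 152, 146, 143, 143]
t=4: [145, 144, 147, 148, 148, 146, 145, 147, 149, 149, 146, 144, 144, 147, 149, 148, 146, 146, 148, 149, 146, 144, 147, 149, 150]
t=5: [148, 148, 147, 146, 146, 148, 148, 147, 146, 146, 148, 148, 148, 147, 146, 147, 148, 147, 146, 146, 148, 148, 147, 146, 146]
t=6: [147, 147, 147, 147, 148, 147, 147, 147, 147, 148, 147, 147, 147, 147, 147, 147, 147, 147, 147, 148, 147, 147, 147, 147, 148]
t=7: [147, 147, 147, 147, 147, 147, 147, 147, 147, 147, 147, 147, 147, 147, 147, 147, 147, 147, 147, 147, 147, 147, 147, 147, 147]
t=8: [147, 147, 147, 147, 147, 147, 147, 147, 147, 147, 147, 147, 147, 147, 147, 147, 147, 147, 147, 147, 147, 147, 147, 147, 147]
t=9: [147, 147, 147, 147, 147, 147, 147, 147, 147, 147, 147, 147, 147, 147, 147, 147, 147, 147, 147, 147, 147, 147, 147, 147, 147]
t=10: [147, 147, 147, 147, 147, 147, 147, 147, 147, 147, 147, 147, 147, 147, 147, 147, 147, 147, 147, 147, 147, 147, 147, 147, 147]
t=11: [147, 147, 147, 147, 147, 147, 147, 147, 147, 147, 147, 147, 147, 147, 147, 147, 147, 147, 147, 147, 147, 147, 147, 147, 147]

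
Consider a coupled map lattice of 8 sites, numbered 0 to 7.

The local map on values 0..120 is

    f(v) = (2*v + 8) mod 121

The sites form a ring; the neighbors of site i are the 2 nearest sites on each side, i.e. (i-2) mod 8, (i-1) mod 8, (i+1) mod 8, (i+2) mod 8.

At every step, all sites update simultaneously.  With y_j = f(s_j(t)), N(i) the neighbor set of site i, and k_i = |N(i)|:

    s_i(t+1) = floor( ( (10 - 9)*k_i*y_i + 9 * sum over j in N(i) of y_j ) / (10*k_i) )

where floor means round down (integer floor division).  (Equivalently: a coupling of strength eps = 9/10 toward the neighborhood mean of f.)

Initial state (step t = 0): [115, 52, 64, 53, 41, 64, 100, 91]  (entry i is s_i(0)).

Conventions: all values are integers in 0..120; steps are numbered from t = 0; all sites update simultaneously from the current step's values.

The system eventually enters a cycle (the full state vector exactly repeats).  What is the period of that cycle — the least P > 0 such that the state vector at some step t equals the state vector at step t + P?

Simulating step by step:
t=0: [115, 52, 64, 53, 41, 64, 100, 91]
t=1: [75, 82, 98, 63, 60, 82, 74, 81]
t=2: [52, 46, 32, 44, 41, 28, 35, 44]
t=3: [89, 94, 96, 82, 78, 87, 89, 89]
t=4: [70, 66, 60, 63, 61, 56, 59, 66]
t=5: [13, 16, 16, 36, 33, 22, 39, 40]
t=6: [60, 58, 55, 54, 65, 79, 64, 56]
t=7: [58, 81, 43, 52, 67, 64, 44, 27]
t=8: [68, 65, 51, 51, 73, 66, 32, 42]
t=9: [67, 77, 52, 51, 73, 70, 44, 38]
t=10: [77, 77, 57, 58, 80, 75, 46, 50]
t=11: [60, 38, 29, 28, 36, 61, 62, 60]
t=12: [38, 40, 59, 60, 41, 37, 24, 25]
t=13: [54, 43, 61, 60, 42, 55, 76, 75]
t=14: [51, 47, 70, 71, 48, 51, 85, 86]
t=15: [66, 60, 80, 80, 60, 67, 91, 91]
t=16: [45, 41, 22, 23, 42, 45, 33, 33]
t=17: [75, 71, 80, 80, 71, 75, 88, 88]
t=18: [49, 46, 36, 36, 46, 49, 43, 43]
t=19: [93, 91, 94, 94, 91, 93, 100, 100]
t=20: [78, 76, 71, 71, 76, 78, 76, 76]
t=21: [37, 35, 36, 36, 35, 37, 40, 40]
t=22: [83, 82, 79, 79, 82, 83, 83, 83]
t=23: [50, 49, 49, 49, 49, 50, 52, 52]
t=24: [108, 107, 106, 106, 107, 108, 108, 108]
t=25: [101, 101, 100, 100, 101, 101, 102, 102]
t=26: [89, 88, 88, 88, 88, 89, 89, 89]
t=27: [64, 63, 63, 63, 63, 64, 64, 64]
t=28: [14, 13, 13, 13, 13, 14, 14, 14]
t=29: [35, 34, 34, 34, 34, 35, 35, 35]
t=30: [77, 76, 76, 76, 76, 77, 77, 77]
t=31: [40, 39, 39, 39, 39, 40, 40, 40]
t=32: [87, 86, 86, 86, 86, 87, 87, 87]
t=33: [60, 59, 59, 59, 59, 60, 60, 60]
t=34: [6, 5, 5, 5, 5, 6, 6, 6]
t=35: [19, 18, 18, 18, 18, 19, 19, 19]
t=36: [45, 44, 44, 44, 44, 45, 45, 45]
t=37: [97, 96, 96, 96, 96, 97, 97, 97]
t=38: [80, 79, 79, 79, 79, 80, 80, 80]
t=39: [46, 45, 45, 45, 45, 46, 46, 46]
t=40: [99, 98, 98, 98, 98, 99, 99, 99]
t=41: [84, 83, 83, 83, 83, 84, 84, 84]
t=42: [54, 53, 53, 53, 53, 54, 54, 54]
t=43: [115, 114, 114, 114, 114, 115, 115, 115]
t=44: [116, 115, 115, 115, 115, 116, 116, 116]
t=45: [118, 117, 117, 117, 117, 118, 118, 118]
t=46: [1, 0, 0, 0, 0, 1, 1, 1]
t=47: [9, 8, 8, 8, 8, 9, 9, 9]
t=48: [25, 24, 24, 24, 24, 25, 25, 25]
t=49: [57, 56, 56, 56, 56, 57, 57, 57]
t=50: [54, 66, 93, 93, 66, 54, 27, 27]
t=51: [60, 74, 58, 58, 74, 60, 76, 76]
t=52: [26, 15, 18, 18, 15, 26, 23, 23]
t=53: [48, 49, 44, 44, 49, 48, 53, 53]
t=54: [107, 102, 102, 102, 102, 107, 107, 107]
t=55: [96, 95, 93, 93, 95, 96, 98, 98]
t=56: [79, 77, 76, 76, 77, 79, 79, 79]
t=57: [42, 41, 41, 41, 41, 42, 44, 44]
t=58: [92, 91, 90, 90, 91, 92, 92, 92]
t=59: [69, 69, 68, 68, 69, 69, 70, 70]
t=60: [25, 24, 24, 24, 24, 25, 25, 25]

Answer: 12
Key observation: The state at step 48, [25, 24, 24, 24, 24, 25, 25, 25], reappears at step 60 — and no state repeats earlier — so the cycle the system enters has period 12.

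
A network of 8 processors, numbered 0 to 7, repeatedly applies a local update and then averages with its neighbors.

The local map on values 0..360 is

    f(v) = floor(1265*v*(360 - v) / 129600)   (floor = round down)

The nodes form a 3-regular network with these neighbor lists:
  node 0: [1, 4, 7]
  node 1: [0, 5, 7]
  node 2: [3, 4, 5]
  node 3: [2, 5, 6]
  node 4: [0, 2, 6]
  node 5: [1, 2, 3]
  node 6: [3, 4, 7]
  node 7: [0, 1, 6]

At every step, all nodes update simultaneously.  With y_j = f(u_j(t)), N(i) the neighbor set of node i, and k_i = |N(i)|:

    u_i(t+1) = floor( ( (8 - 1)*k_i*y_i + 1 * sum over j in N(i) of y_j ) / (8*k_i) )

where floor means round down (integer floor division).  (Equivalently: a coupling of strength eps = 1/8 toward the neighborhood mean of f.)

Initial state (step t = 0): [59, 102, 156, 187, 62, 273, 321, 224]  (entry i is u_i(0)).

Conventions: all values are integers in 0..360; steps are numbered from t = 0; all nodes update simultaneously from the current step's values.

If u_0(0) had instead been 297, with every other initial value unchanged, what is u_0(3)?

Simulating step by step:
t=0: [297, 102, 156, 187, 62, 273, 321, 224]
t=1: [189, 253, 301, 303, 183, 238, 139, 283]
t=2: [308, 264, 183, 178, 309, 272, 290, 222]
t=3: [165, 244, 305, 307, 161, 240, 205, 286]

Answer: u_0(3) = 165
Key observation: This trace re-runs the system from the modified initial state.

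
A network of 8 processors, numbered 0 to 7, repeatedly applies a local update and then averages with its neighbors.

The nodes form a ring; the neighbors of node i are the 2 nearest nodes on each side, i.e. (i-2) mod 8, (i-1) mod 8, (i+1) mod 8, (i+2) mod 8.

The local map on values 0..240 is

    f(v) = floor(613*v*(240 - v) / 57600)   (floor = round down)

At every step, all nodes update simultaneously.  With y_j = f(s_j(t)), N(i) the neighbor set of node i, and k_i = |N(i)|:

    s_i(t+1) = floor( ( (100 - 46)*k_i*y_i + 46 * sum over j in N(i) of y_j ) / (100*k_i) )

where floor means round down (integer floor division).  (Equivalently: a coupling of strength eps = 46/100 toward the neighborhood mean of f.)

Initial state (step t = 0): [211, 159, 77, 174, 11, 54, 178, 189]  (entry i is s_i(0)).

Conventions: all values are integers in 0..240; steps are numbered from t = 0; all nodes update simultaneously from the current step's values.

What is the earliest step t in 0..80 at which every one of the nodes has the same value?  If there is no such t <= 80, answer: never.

Answer: 5
Key observation: Synchronization is absorbing here: once all nodes are equal they stay equal, and step 5 is the first all-equal step.

Derivation:
t=0: [211, 159, 77, 174, 11, 54, 178, 189]  (not all equal)
t=1: [91, 122, 112, 112, 69, 99, 97, 103]  (not all equal)
t=2: [146, 151, 148, 148, 136, 145, 144, 149]  (not all equal)
t=3: [145, 143, 144, 144, 147, 146, 146, 144]  (not all equal)
t=4: [146, 146, 146, 146, 145, 146, 146, 146]  (not all equal)
t=5: [146, 146, 146, 146, 146, 146, 146, 146]  (all equal)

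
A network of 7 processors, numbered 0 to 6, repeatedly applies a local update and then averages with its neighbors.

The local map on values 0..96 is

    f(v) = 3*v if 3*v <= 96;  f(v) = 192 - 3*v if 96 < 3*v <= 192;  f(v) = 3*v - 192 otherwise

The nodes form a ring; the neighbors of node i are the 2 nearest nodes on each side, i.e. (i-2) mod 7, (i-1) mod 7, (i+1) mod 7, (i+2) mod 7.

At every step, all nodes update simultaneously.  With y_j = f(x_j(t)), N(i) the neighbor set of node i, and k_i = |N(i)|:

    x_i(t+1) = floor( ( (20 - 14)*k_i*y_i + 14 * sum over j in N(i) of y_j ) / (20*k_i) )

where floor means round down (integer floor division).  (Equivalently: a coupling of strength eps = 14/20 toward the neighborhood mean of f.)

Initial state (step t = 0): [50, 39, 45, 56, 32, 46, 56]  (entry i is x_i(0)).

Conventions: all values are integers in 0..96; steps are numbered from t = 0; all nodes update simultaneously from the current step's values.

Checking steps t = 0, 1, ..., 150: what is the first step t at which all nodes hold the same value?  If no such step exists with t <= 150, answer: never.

Simulating step by step:
t=0: [50, 39, 45, 56, 32, 46, 56]  (not all equal)
t=1: [49, 48, 58, 56, 56, 48, 53]  (not all equal)
t=2: [39, 35, 30, 31, 28, 36, 38]  (not all equal)
t=3: [81, 84, 86, 88, 85, 82, 81]  (not all equal)
t=4: [55, 60, 62, 64, 61, 57, 55]  (not all equal)
t=5: [19, 14, 10, 8, 12, 17, 20]  (not all equal)
t=6: [49, 42, 36, 35, 39, 46, 50]  (not all equal)
t=7: [56, 64, 72, 74, 69, 59, 54]  (not all equal)
t=8: [19, 18, 19, 18, 21, 21, 18]  (not all equal)
t=9: [57, 55, 57, 57, 58, 58, 57]  (not all equal)
t=10: [21, 22, 21, 21, 19, 19, 21]  (not all equal)
t=11: [62, 63, 62, 61, 60, 60, 61]  (not all equal)
t=12: [7, 6, 7, 8, 9, 9, 8]  (not all equal)
t=13: [22, 21, 22, 23, 24, 24, 23]  (not all equal)
t=14: [67, 66, 67, 68, 69, 69, 68]  (not all equal)
t=15: [10, 9, 10, 11, 12, 12, 11]  (not all equal)
t=16: [31, 30, 31, 32, 33, 33, 32]  (not all equal)
t=17: [93, 93, 93, 93, 94, 94, 93]  (not all equal)
t=18: [87, 87, 87, 88, 88, 88, 88]  (not all equal)
t=19: [70, 70, 70, 70, 71, 71, 70]  (not all equal)
t=20: [18, 18, 18, 19, 19, 19, 19]  (not all equal)
t=21: [55, 55, 55, 55, 56, 56, 55]  (not all equal)
t=22: [26, 27, 26, 25, 25, 25, 25]  (not all equal)
t=23: [77, 77, 77, 76, 75, 75, 76]  (not all equal)
t=24: [37, 37, 37, 36, 35, 35, 36]  (not all equal)
t=25: [82, 82, 82, 84, 84, 84, 84]  (not all equal)
t=26: [56, 56, 56, 57, 58, 58, 57]  (not all equal)
t=27: [22, 22, 22, 21, 20, 20, 21]  (not all equal)
t=28: [64, 64, 64, 63, 62, 62, 63]  (not all equal)
t=29: [1, 1, 1, 3, 3, 3, 3]  (not all equal)
t=30: [5, 5, 5, 6, 7, 7, 6]  (not all equal)
t=31: [16, 16, 16, 18, 18, 18, 18]  (not all equal)
t=32: [50, 50, 50, 51, 52, 52, 51]  (not all equal)
t=33: [40, 40, 40, 39, 38, 38, 39]  (not all equal)
t=34: [73, 73, 73, 75, 75, 75, 75]  (not all equal)
t=35: [29, 29, 29, 30, 31, 31, 30]  (not all equal)
t=36: [88, 88, 88, 90, 90, 90, 90]  (not all equal)
t=37: [74, 74, 74, 75, 76, 76, 75]  (not all equal)
t=38: [31, 31, 31, 33, 33, 33, 33]  (not all equal)
t=39: [93, 93, 93, 93, 93, 93, 93]  (all equal)

Answer: 39
Key observation: Synchronization is absorbing here: once all nodes are equal they stay equal, and step 39 is the first all-equal step.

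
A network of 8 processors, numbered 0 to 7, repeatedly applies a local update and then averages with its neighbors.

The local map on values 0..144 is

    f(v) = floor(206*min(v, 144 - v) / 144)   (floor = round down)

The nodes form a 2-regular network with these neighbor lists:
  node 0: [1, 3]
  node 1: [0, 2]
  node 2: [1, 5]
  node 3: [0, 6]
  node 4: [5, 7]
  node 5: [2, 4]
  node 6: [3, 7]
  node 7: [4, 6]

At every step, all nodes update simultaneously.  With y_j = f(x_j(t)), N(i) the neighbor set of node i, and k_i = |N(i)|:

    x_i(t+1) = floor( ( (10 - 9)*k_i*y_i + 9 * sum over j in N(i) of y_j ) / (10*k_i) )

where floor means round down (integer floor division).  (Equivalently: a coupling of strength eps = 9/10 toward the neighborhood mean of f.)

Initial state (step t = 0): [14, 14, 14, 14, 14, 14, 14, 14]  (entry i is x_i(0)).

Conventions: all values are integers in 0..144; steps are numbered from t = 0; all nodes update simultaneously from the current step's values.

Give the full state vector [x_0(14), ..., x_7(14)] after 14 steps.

Simulating step by step:
t=0: [14, 14, 14, 14, 14, 14, 14, 14]
t=1: [20, 20, 20, 20, 20, 20, 20, 20]
t=2: [28, 28, 28, 28, 28, 28, 28, 28]
t=3: [40, 40, 40, 40, 40, 40, 40, 40]
t=4: [57, 57, 57, 57, 57, 57, 57, 57]
t=5: [81, 81, 81, 81, 81, 81, 81, 81]
t=6: [90, 90, 90, 90, 90, 90, 90, 90]
t=7: [77, 77, 77, 77, 77, 77, 77, 77]
t=8: [95, 95, 95, 95, 95, 95, 95, 95]
t=9: [70, 70, 70, 70, 70, 70, 70, 70]
t=10: [100, 100, 100, 100, 100, 100, 100, 100]
t=11: [62, 62, 62, 62, 62, 62, 62, 62]
t=12: [88, 88, 88, 88, 88, 88, 88, 88]
t=13: [80, 80, 80, 80, 80, 80, 80, 80]
t=14: [91, 91, 91, 91, 91, 91, 91, 91]

Answer: [91, 91, 91, 91, 91, 91, 91, 91]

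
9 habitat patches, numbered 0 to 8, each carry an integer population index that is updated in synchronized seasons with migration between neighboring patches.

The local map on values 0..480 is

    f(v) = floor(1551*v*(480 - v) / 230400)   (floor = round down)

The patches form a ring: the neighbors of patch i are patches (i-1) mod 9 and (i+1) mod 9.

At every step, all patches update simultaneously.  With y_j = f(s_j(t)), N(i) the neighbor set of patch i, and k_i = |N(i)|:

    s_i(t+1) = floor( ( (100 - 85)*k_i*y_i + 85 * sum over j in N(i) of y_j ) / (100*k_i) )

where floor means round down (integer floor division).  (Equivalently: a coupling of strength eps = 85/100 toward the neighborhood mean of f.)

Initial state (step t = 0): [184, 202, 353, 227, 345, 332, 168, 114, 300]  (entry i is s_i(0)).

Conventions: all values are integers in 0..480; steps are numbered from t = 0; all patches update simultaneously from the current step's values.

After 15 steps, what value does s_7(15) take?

Simulating step by step:
t=0: [184, 202, 353, 227, 345, 332, 168, 114, 300]
t=1: [369, 340, 369, 318, 351, 332, 312, 345, 329]
t=2: [319, 281, 324, 297, 332, 328, 326, 338, 300]
t=3: [365, 347, 365, 339, 347, 333, 330, 345, 338]
t=4: [311, 286, 310, 299, 322, 322, 322, 325, 301]
t=5: [365, 356, 366, 350, 351, 342, 340, 350, 348]
t=6: [299, 283, 298, 294, 310, 312, 312, 313, 296]
t=7: [369, 366, 370, 360, 359, 352, 351, 357, 358]
t=8: [285, 274, 283, 283, 295, 298, 299, 298, 286]
t=9: [375, 375, 376, 371, 369, 365, 364, 367, 370]
t=10: [268, 264, 267, 269, 276, 279, 281, 278, 272]
t=11: [381, 382, 382, 380, 379, 377, 377, 378, 380]
t=12: [253, 252, 253, 254, 257, 259, 260, 258, 255]
t=13: [386, 386, 386, 385, 385, 385, 385, 385, 385]
t=14: [244, 244, 244, 245, 246, 246, 246, 246, 245]
t=15: [387, 387, 387, 387, 387, 387, 387, 387, 387]

Answer: s_7(15) = 387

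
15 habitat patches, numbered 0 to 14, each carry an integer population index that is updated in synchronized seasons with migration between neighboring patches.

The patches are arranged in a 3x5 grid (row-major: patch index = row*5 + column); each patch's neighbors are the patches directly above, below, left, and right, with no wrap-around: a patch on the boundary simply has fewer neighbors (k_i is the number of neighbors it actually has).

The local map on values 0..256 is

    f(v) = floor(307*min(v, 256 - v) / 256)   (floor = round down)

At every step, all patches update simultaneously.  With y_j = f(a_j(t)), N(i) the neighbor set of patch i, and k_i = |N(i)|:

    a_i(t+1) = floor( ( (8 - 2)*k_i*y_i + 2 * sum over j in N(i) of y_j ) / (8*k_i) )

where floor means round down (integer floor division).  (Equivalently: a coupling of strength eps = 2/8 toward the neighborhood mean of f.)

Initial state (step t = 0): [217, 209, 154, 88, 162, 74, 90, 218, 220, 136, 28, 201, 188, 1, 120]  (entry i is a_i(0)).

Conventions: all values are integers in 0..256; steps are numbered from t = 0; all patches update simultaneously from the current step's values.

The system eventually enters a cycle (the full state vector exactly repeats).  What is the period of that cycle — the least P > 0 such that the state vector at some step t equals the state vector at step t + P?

Answer: 4
Key observation: The state at step 20, [151, 151, 151, 151, 152, 149, 149, 149, 149, 151, 148, 148, 148, 152, 152], reappears at step 24 — and no state repeats earlier — so the cycle the system enters has period 4.

Derivation:
t=0: [217, 209, 154, 88, 162, 74, 90, 218, 220, 136, 28, 201, 188, 1, 120]
t=1: [52, 64, 108, 101, 115, 81, 96, 55, 50, 132, 43, 67, 70, 23, 125]
t=2: [68, 82, 118, 117, 136, 91, 106, 72, 66, 139, 60, 80, 76, 44, 133]
t=3: [86, 102, 132, 135, 142, 105, 119, 91, 85, 135, 78, 95, 87, 65, 134]
t=4: [108, 124, 142, 140, 138, 121, 135, 112, 105, 140, 99, 113, 102, 87, 137]
t=5: [133, 145, 137, 137, 140, 141, 143, 133, 126, 138, 123, 133, 122, 110, 136]
t=6: [144, 135, 141, 142, 139, 138, 136, 146, 148, 141, 145, 145, 144, 134, 141]
t=7: [136, 143, 137, 135, 139, 139, 141, 132, 131, 136, 134, 133, 134, 142, 138]
t=8: [141, 136, 142, 144, 141, 140, 138, 146, 147, 143, 145, 146, 145, 138, 140]
t=9: [138, 141, 136, 134, 136, 138, 139, 132, 131, 135, 133, 132, 133, 139, 138]
t=10: [140, 138, 143, 145, 143, 141, 140, 147, 147, 144, 146, 147, 146, 141, 141]
t=11: [139, 140, 134, 133, 134, 136, 137, 130, 130, 134, 131, 130, 131, 135, 136]
t=12: [140, 139, 145, 147, 146, 143, 143, 150, 150, 146, 148, 149, 149, 145, 143]
t=13: [138, 138, 132, 130, 130, 134, 134, 127, 127, 131, 129, 128, 128, 132, 134]
t=14: [141, 142, 148, 150, 150, 146, 146, 151, 151, 149, 151, 152, 152, 148, 146]
t=15: [136, 135, 129, 127, 127, 131, 130, 125, 125, 127, 125, 124, 124, 128, 130]
t=16: [144, 145, 151, 151, 152, 148, 150, 149, 149, 151, 148, 148, 148, 152, 151]
t=17: [133, 131, 125, 125, 124, 129, 127, 127, 127, 125, 129, 128, 128, 124, 124]
t=18: [147, 149, 149, 149, 148, 151, 151, 151, 151, 149, 152, 152, 152, 148, 148]
t=19: [129, 127, 127, 127, 128, 125, 125, 125, 125, 127, 124, 124, 124, 128, 128]
t=20: [151, 151, 151, 151, 152, 149, 149, 149, 149, 151, 148, 148, 148, 152, 152]
t=21: [125, 125, 125, 125, 124, 127, 127, 127, 127, 125, 128, 128, 128, 124, 124]
t=22: [149, 149, 149, 149, 148, 151, 151, 151, 151, 149, 152, 152, 152, 148, 148]
t=23: [127, 127, 127, 127, 128, 125, 125, 125, 125, 127, 124, 124, 124, 128, 128]
t=24: [151, 151, 151, 151, 152, 149, 149, 149, 149, 151, 148, 148, 148, 152, 152]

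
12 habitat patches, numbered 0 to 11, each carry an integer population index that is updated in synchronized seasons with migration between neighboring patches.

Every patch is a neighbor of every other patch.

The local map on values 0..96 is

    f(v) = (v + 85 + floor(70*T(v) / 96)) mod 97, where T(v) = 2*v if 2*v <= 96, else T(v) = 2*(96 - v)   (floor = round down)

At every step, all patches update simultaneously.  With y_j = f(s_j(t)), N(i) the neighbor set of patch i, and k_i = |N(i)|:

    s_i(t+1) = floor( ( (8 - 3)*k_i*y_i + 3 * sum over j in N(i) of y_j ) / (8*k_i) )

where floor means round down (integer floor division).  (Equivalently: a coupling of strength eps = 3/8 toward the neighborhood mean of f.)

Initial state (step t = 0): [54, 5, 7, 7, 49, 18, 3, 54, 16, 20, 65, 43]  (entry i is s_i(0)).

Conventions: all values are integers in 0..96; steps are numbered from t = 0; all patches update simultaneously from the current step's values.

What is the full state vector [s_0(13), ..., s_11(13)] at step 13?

Answer: [87, 87, 87, 87, 87, 87, 87, 87, 87, 87, 87, 87]

Derivation:
t=0: [54, 5, 7, 7, 49, 18, 3, 54, 16, 20, 65, 43]
t=1: [14, 10, 13, 13, 15, 29, 65, 14, 26, 32, 11, 65]
t=2: [23, 17, 21, 21, 24, 45, 11, 23, 40, 49, 19, 11]
t=3: [39, 30, 36, 36, 41, 14, 22, 39, 64, 18, 33, 22]
t=4: [72, 59, 67, 67, 75, 36, 47, 72, 23, 41, 63, 47]
t=5: [73, 19, 17, 17, 72, 62, 20, 73, 43, 69, 18, 20]
t=6: [78, 43, 40, 40, 79, 24, 44, 78, 77, 79, 41, 44]
t=7: [90, 90, 86, 86, 89, 63, 92, 90, 90, 89, 87, 92]
t=8: [83, 83, 84, 84, 83, 33, 82, 83, 83, 83, 84, 82]
t=9: [88, 88, 88, 88, 88, 76, 88, 88, 88, 88, 88, 88]
t=10: [87, 87, 87, 87, 87, 90, 87, 87, 87, 87, 87, 87]
t=11: [87, 87, 87, 87, 87, 86, 87, 87, 87, 87, 87, 87]
t=12: [88, 88, 88, 88, 88, 88, 88, 88, 88, 88, 88, 88]
t=13: [87, 87, 87, 87, 87, 87, 87, 87, 87, 87, 87, 87]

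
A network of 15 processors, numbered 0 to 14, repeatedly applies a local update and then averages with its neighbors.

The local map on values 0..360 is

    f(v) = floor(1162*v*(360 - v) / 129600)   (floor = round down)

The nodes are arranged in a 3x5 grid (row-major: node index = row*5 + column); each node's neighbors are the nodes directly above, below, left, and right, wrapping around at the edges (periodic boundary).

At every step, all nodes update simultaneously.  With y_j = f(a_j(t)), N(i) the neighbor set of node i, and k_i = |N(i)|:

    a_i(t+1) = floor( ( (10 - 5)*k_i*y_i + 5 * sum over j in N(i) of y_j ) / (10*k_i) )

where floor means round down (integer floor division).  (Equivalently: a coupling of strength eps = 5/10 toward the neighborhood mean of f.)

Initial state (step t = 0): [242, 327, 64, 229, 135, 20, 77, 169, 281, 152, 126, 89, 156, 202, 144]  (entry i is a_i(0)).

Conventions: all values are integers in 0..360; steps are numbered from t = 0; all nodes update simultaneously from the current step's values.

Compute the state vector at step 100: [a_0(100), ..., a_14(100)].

Simulating step by step:
t=0: [242, 327, 64, 229, 135, 20, 77, 169, 281, 152, 126, 89, 156, 202, 144]
t=1: [214, 152, 201, 249, 271, 154, 180, 250, 240, 242, 233, 213, 262, 271, 277]
t=2: [271, 283, 268, 245, 231, 278, 281, 256, 249, 248, 263, 273, 243, 225, 222]
t=3: [219, 203, 227, 251, 257, 213, 205, 234, 249, 248, 227, 215, 244, 264, 264]
t=4: [272, 281, 265, 245, 243, 274, 280, 263, 246, 248, 267, 276, 256, 235, 236]
t=5: [217, 205, 227, 250, 249, 216, 205, 228, 249, 246, 222, 210, 234, 256, 254]
t=6: [274, 281, 267, 248, 250, 274, 281, 267, 249, 252, 271, 279, 264, 243, 246]
t=7: [214, 203, 223, 245, 242, 214, 203, 222, 244, 241, 217, 206, 226, 248, 245]
t=8: [277, 282, 271, 254, 258, 277, 282, 272, 255, 258, 276, 281, 270, 253, 256]
t=9: [208, 200, 216, 237, 232, 208, 200, 215, 236, 232, 209, 201, 217, 238, 233]
t=10: [281, 284, 277, 263, 267, 281, 284, 277, 264, 267, 280, 284, 276, 263, 266]
t=11: [201, 195, 207, 224, 220, 201, 195, 207, 224, 220, 201, 195, 207, 224, 221]
t=12: [285, 287, 282, 274, 276, 285, 287, 282, 274, 276, 284, 287, 282, 274, 276]
t=13: [192, 188, 197, 208, 205, 192, 188, 197, 208, 205, 193, 189, 197, 208, 205]
t=14: [288, 288, 286, 283, 284, 288, 288, 286, 283, 284, 287, 288, 286, 283, 284]
t=15: [186, 185, 189, 194, 192, 186, 185, 189, 194, 192, 187, 185, 189, 194, 192]
t=16: [289, 289, 289, 288, 289, 289, 289, 289, 288, 289, 289, 289, 289, 288, 289]
t=17: [183, 183, 183, 184, 183, 183, 183, 183, 184, 183, 183, 183, 183, 184, 183]
t=18: [290, 290, 290, 290, 290, 290, 290, 290, 290, 290, 290, 290, 290, 290, 290]
t=19: [182, 182, 182, 182, 182, 182, 182, 182, 182, 182, 182, 182, 182, 182, 182]
t=20: [290, 290, 290, 290, 290, 290, 290, 290, 290, 290, 290, 290, 290, 290, 290]

Answer: [290, 290, 290, 290, 290, 290, 290, 290, 290, 290, 290, 290, 290, 290, 290]
Key observation: The state at step 18, [290, 290, 290, 290, 290, 290, 290, 290, 290, 290, 290, 290, 290, 290, 290], reappears at step 20: the system is in a cycle of period 2 from step 18 on.  Therefore the state at step 100 equals the state at step 18 + ((100 - 18) mod 2) = 18, which is [290, 290, 290, 290, 290, 290, 290, 290, 290, 290, 290, 290, 290, 290, 290].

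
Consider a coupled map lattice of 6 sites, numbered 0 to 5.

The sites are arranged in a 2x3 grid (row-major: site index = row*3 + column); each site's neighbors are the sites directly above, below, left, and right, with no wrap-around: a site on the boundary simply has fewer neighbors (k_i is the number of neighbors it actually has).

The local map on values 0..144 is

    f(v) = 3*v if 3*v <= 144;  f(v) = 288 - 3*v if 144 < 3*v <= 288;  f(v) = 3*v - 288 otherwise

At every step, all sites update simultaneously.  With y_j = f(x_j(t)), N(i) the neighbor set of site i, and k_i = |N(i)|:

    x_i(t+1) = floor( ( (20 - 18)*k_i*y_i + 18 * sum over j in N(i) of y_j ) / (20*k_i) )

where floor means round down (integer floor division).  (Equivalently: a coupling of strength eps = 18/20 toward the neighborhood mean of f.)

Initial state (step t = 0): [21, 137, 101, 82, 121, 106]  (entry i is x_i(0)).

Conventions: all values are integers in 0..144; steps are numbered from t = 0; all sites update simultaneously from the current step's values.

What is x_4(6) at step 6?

Simulating step by step:
t=0: [21, 137, 101, 82, 121, 106]
t=1: [80, 58, 70, 66, 66, 43]
t=2: [96, 76, 117, 71, 108, 88]
t=3: [60, 35, 44, 23, 51, 46]
t=4: [89, 123, 122, 116, 107, 133]
t=5: [65, 47, 94, 30, 78, 61]
t=6: [113, 60, 111, 75, 106, 37]

Answer: x_4(6) = 106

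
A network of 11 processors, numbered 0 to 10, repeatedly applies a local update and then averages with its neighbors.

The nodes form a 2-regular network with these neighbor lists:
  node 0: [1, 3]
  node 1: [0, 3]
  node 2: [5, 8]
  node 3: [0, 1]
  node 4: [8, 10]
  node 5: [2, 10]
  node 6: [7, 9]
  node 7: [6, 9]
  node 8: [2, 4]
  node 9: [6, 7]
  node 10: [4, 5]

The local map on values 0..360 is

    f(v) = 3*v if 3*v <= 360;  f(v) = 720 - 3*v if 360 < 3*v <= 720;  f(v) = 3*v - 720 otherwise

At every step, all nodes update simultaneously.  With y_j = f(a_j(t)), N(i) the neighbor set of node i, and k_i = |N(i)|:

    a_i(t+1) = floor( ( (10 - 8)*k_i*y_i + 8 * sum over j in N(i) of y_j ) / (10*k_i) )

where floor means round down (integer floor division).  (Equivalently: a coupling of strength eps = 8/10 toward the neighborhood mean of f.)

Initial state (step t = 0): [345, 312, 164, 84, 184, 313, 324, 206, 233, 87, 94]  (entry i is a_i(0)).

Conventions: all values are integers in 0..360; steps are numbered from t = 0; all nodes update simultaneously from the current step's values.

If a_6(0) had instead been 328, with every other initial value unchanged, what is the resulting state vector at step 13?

Answer: [330, 331, 259, 331, 267, 295, 301, 300, 303, 301, 301]
Key observation: This trace re-runs the system from the modified initial state.

Derivation:
t=0: [345, 312, 164, 84, 184, 313, 328, 206, 233, 87, 94]
t=1: [250, 270, 141, 262, 154, 247, 198, 230, 162, 198, 211]
t=2: [68, 56, 161, 61, 180, 157, 87, 106, 268, 87, 129]
t=3: [181, 188, 180, 185, 202, 277, 283, 272, 183, 283, 238]
t=4: [163, 168, 148, 166, 93, 96, 115, 122, 151, 115, 91]
t=5: [221, 224, 277, 223, 271, 277, 348, 346, 275, 348, 281]
t=6: [51, 52, 108, 52, 109, 115, 321, 322, 102, 321, 106]
t=7: [155, 154, 325, 154, 315, 325, 244, 243, 321, 244, 332]
t=8: [257, 256, 250, 256, 252, 263, 10, 11, 240, 10, 247]
t=9: [48, 49, 33, 49, 15, 34, 31, 30, 26, 31, 46]
t=10: [146, 145, 91, 145, 95, 115, 91, 92, 73, 91, 86]
t=11: [284, 283, 280, 283, 247, 281, 274, 273, 267, 274, 303]
t=12: [129, 130, 105, 130, 112, 148, 100, 101, 72, 100, 95]
t=13: [330, 331, 259, 331, 267, 295, 301, 300, 303, 301, 301]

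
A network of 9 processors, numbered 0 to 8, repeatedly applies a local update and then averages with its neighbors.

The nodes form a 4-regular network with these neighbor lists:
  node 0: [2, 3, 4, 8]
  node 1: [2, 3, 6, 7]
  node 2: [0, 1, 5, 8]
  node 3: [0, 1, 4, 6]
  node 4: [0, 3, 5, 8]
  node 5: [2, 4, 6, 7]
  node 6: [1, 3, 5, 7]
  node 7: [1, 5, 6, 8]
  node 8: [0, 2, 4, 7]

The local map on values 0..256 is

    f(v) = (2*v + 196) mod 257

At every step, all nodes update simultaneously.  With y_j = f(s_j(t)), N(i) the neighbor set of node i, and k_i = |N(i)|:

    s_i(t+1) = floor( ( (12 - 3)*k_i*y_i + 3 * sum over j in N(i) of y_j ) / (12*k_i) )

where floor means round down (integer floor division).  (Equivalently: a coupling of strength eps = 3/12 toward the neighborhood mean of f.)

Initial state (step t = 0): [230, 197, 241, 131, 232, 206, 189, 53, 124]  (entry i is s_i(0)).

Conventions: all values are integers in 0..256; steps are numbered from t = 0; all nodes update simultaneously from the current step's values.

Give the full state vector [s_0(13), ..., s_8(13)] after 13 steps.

Simulating step by step:
t=0: [230, 197, 241, 131, 232, 206, 189, 53, 124]
t=1: [150, 86, 154, 177, 148, 96, 71, 59, 171]
t=2: [213, 109, 216, 68, 203, 137, 81, 64, 66]
t=3: [102, 140, 119, 84, 95, 182, 107, 84, 76]
t=4: [138, 198, 163, 120, 120, 69, 144, 112, 103]
t=5: [193, 94, 38, 177, 172, 93, 201, 155, 144]
t=6: [70, 119, 45, 46, 48, 117, 96, 221, 192]
t=7: [69, 152, 52, 49, 48, 149, 129, 127, 66]
t=8: [69, 211, 71, 62, 52, 207, 192, 191, 75]
t=9: [75, 95, 83, 65, 52, 87, 69, 70, 83]
t=10: [86, 117, 106, 72, 55, 103, 82, 85, 98]
t=11: [109, 157, 148, 89, 66, 134, 109, 116, 127]
t=12: [156, 232, 226, 127, 95, 194, 164, 178, 184]
t=13: [219, 132, 132, 178, 132, 71, 35, 45, 72]

Answer: [219, 132, 132, 178, 132, 71, 35, 45, 72]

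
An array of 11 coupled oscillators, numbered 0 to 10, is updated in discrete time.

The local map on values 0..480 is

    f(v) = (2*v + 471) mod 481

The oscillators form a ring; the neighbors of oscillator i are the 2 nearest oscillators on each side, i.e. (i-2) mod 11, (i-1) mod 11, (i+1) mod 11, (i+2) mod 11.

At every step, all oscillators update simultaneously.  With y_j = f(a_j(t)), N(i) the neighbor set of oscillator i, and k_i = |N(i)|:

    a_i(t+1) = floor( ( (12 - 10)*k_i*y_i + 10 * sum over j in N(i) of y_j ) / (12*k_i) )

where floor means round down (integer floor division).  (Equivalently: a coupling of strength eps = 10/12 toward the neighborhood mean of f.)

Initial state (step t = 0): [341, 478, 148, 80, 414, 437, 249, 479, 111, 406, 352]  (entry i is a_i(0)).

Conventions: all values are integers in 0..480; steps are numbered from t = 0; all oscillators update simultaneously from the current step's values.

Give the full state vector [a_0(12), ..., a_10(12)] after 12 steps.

Answer: [203, 209, 261, 249, 226, 265, 285, 240, 254, 273, 226]

Derivation:
t=0: [341, 478, 148, 80, 414, 437, 249, 479, 111, 406, 352]
t=1: [299, 252, 285, 331, 228, 264, 292, 270, 245, 279, 283]
t=2: [66, 92, 166, 148, 153, 164, 226, 149, 139, 159, 151]
t=3: [248, 241, 236, 278, 334, 326, 317, 326, 321, 253, 230]
t=4: [292, 283, 226, 275, 202, 140, 159, 124, 185, 162, 208]
t=5: [273, 220, 203, 255, 290, 253, 314, 300, 323, 280, 243]
t=6: [294, 268, 189, 196, 132, 76, 99, 96, 190, 177, 227]
t=7: [266, 276, 223, 232, 267, 233, 228, 247, 302, 285, 252]
t=8: [129, 206, 197, 283, 380, 273, 202, 228, 131, 48, 63]
t=9: [247, 238, 271, 243, 234, 255, 278, 238, 259, 235, 225]
t=10: [295, 279, 300, 286, 203, 308, 212, 196, 302, 271, 272]
t=11: [74, 82, 152, 158, 217, 286, 280, 210, 206, 143, 77]
t=12: [203, 209, 261, 249, 226, 265, 285, 240, 254, 273, 226]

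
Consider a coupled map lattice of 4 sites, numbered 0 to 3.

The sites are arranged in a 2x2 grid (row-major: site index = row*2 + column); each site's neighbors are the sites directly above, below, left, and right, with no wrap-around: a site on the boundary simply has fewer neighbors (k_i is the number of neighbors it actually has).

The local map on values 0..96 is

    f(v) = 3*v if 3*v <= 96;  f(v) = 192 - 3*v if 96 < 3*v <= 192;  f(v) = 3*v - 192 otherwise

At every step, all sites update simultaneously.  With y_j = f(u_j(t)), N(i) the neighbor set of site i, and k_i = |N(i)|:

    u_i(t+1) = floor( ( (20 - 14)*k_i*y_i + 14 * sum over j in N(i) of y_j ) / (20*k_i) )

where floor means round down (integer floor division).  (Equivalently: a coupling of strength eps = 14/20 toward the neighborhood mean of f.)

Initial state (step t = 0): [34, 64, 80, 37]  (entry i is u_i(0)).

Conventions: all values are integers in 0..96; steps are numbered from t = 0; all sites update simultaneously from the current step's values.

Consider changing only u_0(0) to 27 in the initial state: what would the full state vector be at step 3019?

Answer: [67, 58, 58, 67]
Key observation: The state at step 17, [32, 39, 39, 32], reappears at step 29: the system is in a cycle of period 12 from step 17 on.  Therefore the state at step 3019 equals the state at step 17 + ((3019 - 17) mod 12) = 19, which is [67, 58, 58, 67].

Derivation:
t=0: [27, 64, 80, 37]
t=1: [41, 56, 71, 41]
t=2: [36, 55, 54, 36]
t=3: [45, 66, 67, 45]
t=4: [22, 41, 42, 22]
t=5: [67, 66, 66, 67]
t=6: [6, 8, 8, 6]
t=7: [22, 19, 19, 22]
t=8: [59, 63, 63, 59]
t=9: [6, 11, 11, 6]
t=10: [28, 22, 22, 28]
t=11: [71, 78, 78, 71]
t=12: [35, 27, 27, 35]
t=13: [82, 85, 85, 82]
t=14: [60, 56, 56, 60]
t=15: [20, 15, 15, 20]
t=16: [49, 55, 55, 49]
t=17: [32, 39, 39, 32]
t=18: [81, 89, 89, 81]
t=19: [67, 58, 58, 67]
t=20: [15, 11, 11, 15]
t=21: [36, 41, 41, 36]
t=22: [73, 79, 79, 73]
t=23: [39, 32, 32, 39]
t=24: [89, 81, 81, 89]
t=25: [58, 67, 67, 58]
t=26: [11, 15, 15, 11]
t=27: [41, 36, 36, 41]
t=28: [79, 73, 73, 79]
t=29: [32, 39, 39, 32]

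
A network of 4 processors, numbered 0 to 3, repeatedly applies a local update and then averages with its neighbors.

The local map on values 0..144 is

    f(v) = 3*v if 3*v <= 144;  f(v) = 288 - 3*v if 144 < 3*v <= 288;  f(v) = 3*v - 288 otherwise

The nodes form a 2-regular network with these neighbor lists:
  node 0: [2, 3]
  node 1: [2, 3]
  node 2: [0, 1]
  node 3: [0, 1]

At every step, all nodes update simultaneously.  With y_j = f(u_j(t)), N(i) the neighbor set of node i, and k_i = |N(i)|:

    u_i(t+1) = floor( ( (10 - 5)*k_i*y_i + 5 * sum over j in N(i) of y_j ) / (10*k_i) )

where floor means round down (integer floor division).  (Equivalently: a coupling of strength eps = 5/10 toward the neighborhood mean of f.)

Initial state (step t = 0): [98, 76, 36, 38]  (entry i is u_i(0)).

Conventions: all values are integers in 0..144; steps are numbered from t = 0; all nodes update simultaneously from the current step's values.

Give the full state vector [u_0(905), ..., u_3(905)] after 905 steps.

Simulating step by step:
t=0: [98, 76, 36, 38]
t=1: [58, 85, 70, 73]
t=2: [93, 53, 75, 71]
t=3: [39, 99, 66, 72]
t=4: [99, 45, 76, 67]
t=5: [41, 104, 66, 79]
t=6: [96, 47, 81, 62]
t=7: [36, 107, 57, 86]
t=8: [90, 53, 93, 50]
t=9: [45, 101, 41, 105]
t=10: [105, 45, 99, 51]
t=11: [49, 103, 45, 108]
t=12: [113, 53, 108, 58]
t=13: [63, 102, 63, 102]
t=14: [78, 38, 78, 38]
t=15: [69, 99, 69, 99]
t=16: [63, 27, 63, 27]
t=17: [94, 85, 94, 85]
t=18: [12, 26, 12, 26]
t=19: [46, 67, 46, 67]
t=20: [125, 99, 125, 99]
t=21: [67, 28, 67, 28]
t=22: [86, 84, 86, 84]
t=23: [31, 34, 31, 34]
t=24: [95, 99, 95, 99]
t=25: [4, 7, 4, 7]
t=26: [14, 18, 14, 18]
t=27: [45, 51, 45, 51]
t=28: [135, 135, 135, 135]
t=29: [117, 117, 117, 117]
t=30: [63, 63, 63, 63]
t=31: [99, 99, 99, 99]
t=32: [9, 9, 9, 9]
t=33: [27, 27, 27, 27]
t=34: [81, 81, 81, 81]
t=35: [45, 45, 45, 45]
t=36: [135, 135, 135, 135]

Answer: [27, 27, 27, 27]
Key observation: The state at step 28, [135, 135, 135, 135], reappears at step 36: the system is in a cycle of period 8 from step 28 on.  Therefore the state at step 905 equals the state at step 28 + ((905 - 28) mod 8) = 33, which is [27, 27, 27, 27].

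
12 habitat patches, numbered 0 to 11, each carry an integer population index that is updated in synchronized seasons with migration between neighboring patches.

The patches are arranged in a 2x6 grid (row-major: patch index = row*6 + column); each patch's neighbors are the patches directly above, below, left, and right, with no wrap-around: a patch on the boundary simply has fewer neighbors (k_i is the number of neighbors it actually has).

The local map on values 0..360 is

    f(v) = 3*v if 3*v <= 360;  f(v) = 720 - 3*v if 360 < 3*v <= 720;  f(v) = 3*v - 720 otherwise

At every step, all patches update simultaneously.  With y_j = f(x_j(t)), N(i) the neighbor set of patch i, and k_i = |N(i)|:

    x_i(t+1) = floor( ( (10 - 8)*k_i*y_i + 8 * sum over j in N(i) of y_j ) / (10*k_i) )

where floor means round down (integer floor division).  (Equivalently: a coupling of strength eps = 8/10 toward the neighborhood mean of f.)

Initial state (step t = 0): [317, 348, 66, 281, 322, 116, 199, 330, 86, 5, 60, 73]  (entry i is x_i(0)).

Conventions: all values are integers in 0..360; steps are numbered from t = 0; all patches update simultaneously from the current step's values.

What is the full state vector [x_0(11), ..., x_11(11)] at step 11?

Simulating step by step:
t=0: [317, 348, 66, 281, 322, 116, 199, 330, 86, 5, 60, 73]
t=1: [225, 251, 227, 147, 222, 255, 225, 242, 180, 152, 164, 255]
t=2: [40, 30, 139, 151, 158, 48, 29, 70, 118, 236, 142, 118]
t=3: [94, 186, 250, 203, 237, 268, 149, 183, 210, 246, 222, 246]
t=4: [230, 161, 102, 37, 68, 27, 235, 174, 76, 71, 22, 58]
t=5: [106, 189, 214, 215, 109, 167, 94, 167, 236, 150, 170, 93]
t=6: [237, 194, 79, 195, 199, 286, 271, 163, 153, 133, 275, 227]
t=7: [94, 154, 189, 208, 125, 92, 114, 177, 262, 197, 149, 105]
t=8: [296, 218, 142, 186, 241, 319, 256, 215, 138, 141, 265, 282]
t=9: [79, 156, 201, 190, 127, 99, 106, 127, 238, 204, 128, 150]
t=10: [275, 235, 132, 180, 276, 303, 294, 221, 151, 152, 258, 307]
t=11: [91, 132, 188, 221, 134, 161, 97, 129, 225, 186, 163, 137]

Answer: [91, 132, 188, 221, 134, 161, 97, 129, 225, 186, 163, 137]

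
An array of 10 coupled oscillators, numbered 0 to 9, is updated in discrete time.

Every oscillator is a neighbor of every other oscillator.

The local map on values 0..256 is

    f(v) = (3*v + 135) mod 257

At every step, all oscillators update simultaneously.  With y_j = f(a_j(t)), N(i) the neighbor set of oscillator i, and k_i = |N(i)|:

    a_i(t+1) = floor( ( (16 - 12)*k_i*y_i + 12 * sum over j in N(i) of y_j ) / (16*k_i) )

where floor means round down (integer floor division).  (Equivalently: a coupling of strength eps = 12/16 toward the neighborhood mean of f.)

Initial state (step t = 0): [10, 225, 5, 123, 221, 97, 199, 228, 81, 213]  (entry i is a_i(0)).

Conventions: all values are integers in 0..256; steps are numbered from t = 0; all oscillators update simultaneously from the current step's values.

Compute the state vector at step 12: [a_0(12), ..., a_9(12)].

Simulating step by step:
t=0: [10, 225, 5, 123, 221, 97, 199, 228, 81, 213]
t=1: [126, 105, 123, 140, 103, 127, 135, 106, 119, 99]
t=2: [172, 162, 171, 136, 161, 130, 134, 162, 169, 159]
t=3: [96, 91, 95, 78, 90, 75, 77, 91, 94, 89]
t=4: [145, 142, 144, 136, 142, 134, 135, 142, 144, 141]
t=5: [44, 43, 44, 40, 43, 39, 39, 43, 44, 42]
t=6: [69, 69, 69, 110, 69, 109, 109, 69, 69, 68]
t=7: [115, 115, 115, 135, 115, 135, 135, 115, 115, 114]
t=8: [173, 173, 173, 140, 173, 140, 140, 173, 173, 173]
t=9: [115, 115, 115, 98, 115, 98, 98, 115, 115, 115]
t=10: [210, 210, 210, 201, 210, 201, 201, 210, 210, 210]
t=11: [244, 244, 244, 239, 244, 239, 239, 244, 244, 244]
t=12: [92, 92, 92, 89, 92, 89, 89, 92, 92, 92]

Answer: [92, 92, 92, 89, 92, 89, 89, 92, 92, 92]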